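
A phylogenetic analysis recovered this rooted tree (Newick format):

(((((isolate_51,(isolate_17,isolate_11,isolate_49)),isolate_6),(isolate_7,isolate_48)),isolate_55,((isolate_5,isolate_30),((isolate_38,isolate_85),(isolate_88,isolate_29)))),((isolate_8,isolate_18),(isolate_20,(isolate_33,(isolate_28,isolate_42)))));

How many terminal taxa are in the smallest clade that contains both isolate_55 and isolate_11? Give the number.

The MRCA of isolate_55 and isolate_11 is the node subtending ((((isolate_51,(isolate_17,isolate_11,isolate_49)),isolate_6),(isolate_7,isolate_48)),isolate_55,((isolate_5,isolate_30),((isolate_38,isolate_85),(isolate_88,isolate_29)))).
That clade contains 14 terminal taxa: isolate_11, isolate_17, isolate_29, isolate_30, isolate_38, isolate_48, isolate_49, isolate_5, isolate_51, isolate_55, isolate_6, isolate_7, isolate_85, isolate_88.

14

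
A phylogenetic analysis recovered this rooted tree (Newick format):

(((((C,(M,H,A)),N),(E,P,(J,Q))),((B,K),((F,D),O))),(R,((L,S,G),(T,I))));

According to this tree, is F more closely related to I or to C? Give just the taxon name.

The MRCA of F and C subtends ((((C,(M,H,A)),N),(E,P,(J,Q))),((B,K),((F,D),O))) (14 taxa).
The MRCA of F and I is the root, subtending the entire tree (20 taxa).
The first is nested inside the second, so F shares a more recent common ancestor with C.

C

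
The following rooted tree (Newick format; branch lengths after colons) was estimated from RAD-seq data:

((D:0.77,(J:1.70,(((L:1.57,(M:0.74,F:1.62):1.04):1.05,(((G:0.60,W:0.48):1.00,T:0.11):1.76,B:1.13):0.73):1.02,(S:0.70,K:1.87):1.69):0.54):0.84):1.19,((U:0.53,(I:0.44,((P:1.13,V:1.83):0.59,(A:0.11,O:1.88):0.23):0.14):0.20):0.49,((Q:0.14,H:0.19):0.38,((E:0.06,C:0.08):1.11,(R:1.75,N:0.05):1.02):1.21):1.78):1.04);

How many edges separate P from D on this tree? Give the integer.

The MRCA of P and D is the root of the tree.
From P up to that node: 6 branches. From D up to the same node: 2 branches. Total: 6 + 2 = 8.

8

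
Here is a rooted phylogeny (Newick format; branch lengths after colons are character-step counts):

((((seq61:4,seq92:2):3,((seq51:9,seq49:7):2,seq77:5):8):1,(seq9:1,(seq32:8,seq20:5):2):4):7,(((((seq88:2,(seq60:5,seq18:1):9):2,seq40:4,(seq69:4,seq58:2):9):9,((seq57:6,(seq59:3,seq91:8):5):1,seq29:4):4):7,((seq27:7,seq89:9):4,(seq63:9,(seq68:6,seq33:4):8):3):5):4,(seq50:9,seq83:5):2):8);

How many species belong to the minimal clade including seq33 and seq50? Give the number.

17

The MRCA of seq33 and seq50 is the node subtending (((((seq88,(seq60,seq18)),seq40,(seq69,seq58)),((seq57,(seq59,seq91)),seq29)),((seq27,seq89),(seq63,(seq68,seq33)))),(seq50,seq83)).
That clade contains 17 terminal taxa: seq18, seq27, seq29, seq33, seq40, seq50, seq57, seq58, seq59, seq60, seq63, seq68, seq69, seq83, seq88, seq89, seq91.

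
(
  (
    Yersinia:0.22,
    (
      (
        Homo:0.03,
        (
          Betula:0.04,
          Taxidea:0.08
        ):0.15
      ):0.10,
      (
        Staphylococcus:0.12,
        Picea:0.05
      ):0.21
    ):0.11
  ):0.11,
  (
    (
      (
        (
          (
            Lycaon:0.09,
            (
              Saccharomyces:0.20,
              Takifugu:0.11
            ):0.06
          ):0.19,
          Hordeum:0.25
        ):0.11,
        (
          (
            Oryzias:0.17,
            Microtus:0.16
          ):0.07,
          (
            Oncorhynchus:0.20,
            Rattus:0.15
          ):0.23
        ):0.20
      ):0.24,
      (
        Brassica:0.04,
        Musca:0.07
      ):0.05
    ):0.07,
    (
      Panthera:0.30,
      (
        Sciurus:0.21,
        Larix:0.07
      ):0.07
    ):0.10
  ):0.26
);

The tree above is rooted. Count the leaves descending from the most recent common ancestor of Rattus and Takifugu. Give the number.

8

The MRCA of Rattus and Takifugu is the node subtending (((Lycaon,(Saccharomyces,Takifugu)),Hordeum),((Oryzias,Microtus),(Oncorhynchus,Rattus))).
That clade contains 8 terminal taxa: Hordeum, Lycaon, Microtus, Oncorhynchus, Oryzias, Rattus, Saccharomyces, Takifugu.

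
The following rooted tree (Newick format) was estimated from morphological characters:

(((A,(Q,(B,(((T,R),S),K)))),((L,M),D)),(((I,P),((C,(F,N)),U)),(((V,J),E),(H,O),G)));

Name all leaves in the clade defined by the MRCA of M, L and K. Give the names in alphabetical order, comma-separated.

A, B, D, K, L, M, Q, R, S, T

Tracing M: it sits inside (L,M).
Tracing L: it sits inside (L,M).
Tracing K: it sits inside (((T,R),S),K).
The smallest clade enclosing all 3 is ((A,(Q,(B,(((T,R),S),K)))),((L,M),D)); the answer is its 10 terminal taxa in alphabetical order.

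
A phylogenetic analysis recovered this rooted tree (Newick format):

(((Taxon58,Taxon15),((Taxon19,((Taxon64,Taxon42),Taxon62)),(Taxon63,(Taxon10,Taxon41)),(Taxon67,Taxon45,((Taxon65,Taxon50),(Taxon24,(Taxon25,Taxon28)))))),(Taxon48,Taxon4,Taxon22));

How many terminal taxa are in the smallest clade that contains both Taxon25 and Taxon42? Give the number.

14

The MRCA of Taxon25 and Taxon42 is the node subtending ((Taxon19,((Taxon64,Taxon42),Taxon62)),(Taxon63,(Taxon10,Taxon41)),(Taxon67,Taxon45,((Taxon65,Taxon50),(Taxon24,(Taxon25,Taxon28))))).
That clade contains 14 terminal taxa: Taxon10, Taxon19, Taxon24, Taxon25, Taxon28, Taxon41, Taxon42, Taxon45, Taxon50, Taxon62, Taxon63, Taxon64, Taxon65, Taxon67.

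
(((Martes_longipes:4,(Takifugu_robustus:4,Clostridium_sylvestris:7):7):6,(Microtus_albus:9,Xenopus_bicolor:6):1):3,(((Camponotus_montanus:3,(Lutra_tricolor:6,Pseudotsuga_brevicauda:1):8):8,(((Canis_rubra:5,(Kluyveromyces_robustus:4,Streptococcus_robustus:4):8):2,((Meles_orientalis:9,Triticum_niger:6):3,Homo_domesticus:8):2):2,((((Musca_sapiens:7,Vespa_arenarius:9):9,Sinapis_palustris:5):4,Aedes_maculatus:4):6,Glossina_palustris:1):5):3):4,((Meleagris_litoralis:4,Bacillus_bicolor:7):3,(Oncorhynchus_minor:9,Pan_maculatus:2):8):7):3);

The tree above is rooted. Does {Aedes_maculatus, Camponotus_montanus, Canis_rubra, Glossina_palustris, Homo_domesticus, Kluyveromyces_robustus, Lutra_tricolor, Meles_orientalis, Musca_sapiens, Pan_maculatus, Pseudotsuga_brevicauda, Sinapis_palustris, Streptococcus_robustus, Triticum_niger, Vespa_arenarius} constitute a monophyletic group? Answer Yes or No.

No

The MRCA of the listed taxa subtends (((Camponotus_montanus,(Lutra_tricolor,Pseudotsuga_brevicauda)),(((Canis_rubra,(Kluyveromyces_robustus,Streptococcus_robustus)),((Meles_orientalis,Triticum_niger),Homo_domesticus)),((((Musca_sapiens,Vespa_arenarius),Sinapis_palustris),Aedes_maculatus),Glossina_palustris))),((Meleagris_litoralis,Bacillus_bicolor),(Oncorhynchus_minor,Pan_maculatus))).
That clade also contains Bacillus_bicolor, Meleagris_litoralis, Oncorhynchus_minor, which are not in the proposed group, so the group is not monophyletic.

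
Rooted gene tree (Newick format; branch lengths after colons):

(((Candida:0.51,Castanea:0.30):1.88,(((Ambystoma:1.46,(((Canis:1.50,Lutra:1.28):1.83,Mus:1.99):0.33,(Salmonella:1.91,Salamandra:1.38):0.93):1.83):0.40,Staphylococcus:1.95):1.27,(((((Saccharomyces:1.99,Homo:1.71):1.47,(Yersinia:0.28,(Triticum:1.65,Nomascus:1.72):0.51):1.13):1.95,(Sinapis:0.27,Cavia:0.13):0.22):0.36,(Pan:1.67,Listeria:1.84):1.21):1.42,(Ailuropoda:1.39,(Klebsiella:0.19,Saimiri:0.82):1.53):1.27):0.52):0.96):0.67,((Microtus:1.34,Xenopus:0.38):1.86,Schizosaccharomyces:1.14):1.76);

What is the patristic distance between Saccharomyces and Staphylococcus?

The path runs Saccharomyces → … → MRCA → … → Staphylococcus; the MRCA is the node subtending (((Ambystoma,(((Canis,Lutra),Mus),(Salmonella,Salamandra))),Staphylococcus),(((((Saccharomyces,Homo),(Yersinia,(Triticum,Nomascus))),(Sinapis,Cavia)),(Pan,Listeria)),(Ailuropoda,(Klebsiella,Saimiri)))).
Branch lengths along that path: 1.99 + 1.47 + 1.95 + 0.36 + 1.42 + 0.52 + 1.27 + 1.95 = 10.93.

10.93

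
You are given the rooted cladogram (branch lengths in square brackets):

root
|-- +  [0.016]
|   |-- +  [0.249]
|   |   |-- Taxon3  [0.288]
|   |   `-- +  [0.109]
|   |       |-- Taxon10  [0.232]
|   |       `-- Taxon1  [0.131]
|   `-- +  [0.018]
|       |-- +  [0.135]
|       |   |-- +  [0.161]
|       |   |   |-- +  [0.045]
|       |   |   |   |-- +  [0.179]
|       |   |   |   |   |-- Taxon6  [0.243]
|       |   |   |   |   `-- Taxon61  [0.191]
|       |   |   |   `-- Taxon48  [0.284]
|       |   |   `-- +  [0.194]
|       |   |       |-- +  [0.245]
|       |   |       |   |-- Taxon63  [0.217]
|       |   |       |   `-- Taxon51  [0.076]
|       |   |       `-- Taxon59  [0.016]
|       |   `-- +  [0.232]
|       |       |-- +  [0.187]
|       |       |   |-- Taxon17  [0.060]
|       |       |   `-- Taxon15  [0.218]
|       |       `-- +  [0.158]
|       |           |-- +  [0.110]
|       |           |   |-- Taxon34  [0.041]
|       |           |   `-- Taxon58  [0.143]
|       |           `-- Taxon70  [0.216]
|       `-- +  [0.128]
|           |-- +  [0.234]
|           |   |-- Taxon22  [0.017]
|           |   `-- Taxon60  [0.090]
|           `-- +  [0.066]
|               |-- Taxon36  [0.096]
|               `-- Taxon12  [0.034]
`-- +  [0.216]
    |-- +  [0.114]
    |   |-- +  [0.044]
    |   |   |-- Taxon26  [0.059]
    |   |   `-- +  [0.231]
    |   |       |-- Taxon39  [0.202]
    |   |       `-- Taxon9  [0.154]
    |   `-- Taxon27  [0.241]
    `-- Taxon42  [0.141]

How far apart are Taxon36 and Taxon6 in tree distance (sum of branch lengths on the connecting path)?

1.053

The path runs Taxon36 → … → MRCA → … → Taxon6; the MRCA is the node subtending (((((Taxon6,Taxon61),Taxon48),((Taxon63,Taxon51),Taxon59)),((Taxon17,Taxon15),((Taxon34,Taxon58),Taxon70))),((Taxon22,Taxon60),(Taxon36,Taxon12))).
Branch lengths along that path: 0.096 + 0.066 + 0.128 + 0.135 + 0.161 + 0.045 + 0.179 + 0.243 = 1.053.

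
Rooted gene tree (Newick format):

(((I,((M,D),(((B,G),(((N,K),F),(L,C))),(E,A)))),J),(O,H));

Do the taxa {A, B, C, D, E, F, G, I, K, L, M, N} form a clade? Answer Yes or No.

Yes

The most recent common ancestor of these taxa subtends (I,((M,D),(((B,G),(((N,K),F),(L,C))),(E,A)))).
That clade has exactly 12 tips — every listed taxon and nothing else — so the group is monophyletic.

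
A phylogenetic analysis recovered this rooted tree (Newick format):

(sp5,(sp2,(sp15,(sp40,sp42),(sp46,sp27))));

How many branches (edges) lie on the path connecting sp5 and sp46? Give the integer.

The MRCA of sp5 and sp46 is the root of the tree.
From sp5 up to that node: 1 branch. From sp46 up to the same node: 4 branches. Total: 1 + 4 = 5.

5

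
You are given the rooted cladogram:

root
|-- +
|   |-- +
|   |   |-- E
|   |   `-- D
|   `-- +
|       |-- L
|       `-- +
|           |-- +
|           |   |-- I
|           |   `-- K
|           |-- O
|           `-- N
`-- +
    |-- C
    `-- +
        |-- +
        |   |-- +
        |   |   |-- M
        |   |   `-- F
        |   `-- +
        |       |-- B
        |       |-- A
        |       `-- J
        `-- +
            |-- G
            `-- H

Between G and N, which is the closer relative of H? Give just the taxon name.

The MRCA of H and G subtends (G,H) (2 taxa).
The MRCA of H and N is the root, subtending the entire tree (15 taxa).
The first is nested inside the second, so H shares a more recent common ancestor with G.

G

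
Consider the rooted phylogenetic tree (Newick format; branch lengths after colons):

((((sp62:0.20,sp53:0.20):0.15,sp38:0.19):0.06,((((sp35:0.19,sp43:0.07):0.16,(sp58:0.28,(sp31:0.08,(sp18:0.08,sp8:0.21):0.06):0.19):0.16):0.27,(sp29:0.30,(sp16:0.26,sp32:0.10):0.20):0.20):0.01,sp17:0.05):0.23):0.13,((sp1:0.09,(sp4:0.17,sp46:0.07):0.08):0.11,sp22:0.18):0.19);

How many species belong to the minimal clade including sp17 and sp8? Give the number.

The MRCA of sp17 and sp8 is the node subtending ((((sp35,sp43),(sp58,(sp31,(sp18,sp8)))),(sp29,(sp16,sp32))),sp17).
That clade contains 10 terminal taxa: sp16, sp17, sp18, sp29, sp31, sp32, sp35, sp43, sp58, sp8.

10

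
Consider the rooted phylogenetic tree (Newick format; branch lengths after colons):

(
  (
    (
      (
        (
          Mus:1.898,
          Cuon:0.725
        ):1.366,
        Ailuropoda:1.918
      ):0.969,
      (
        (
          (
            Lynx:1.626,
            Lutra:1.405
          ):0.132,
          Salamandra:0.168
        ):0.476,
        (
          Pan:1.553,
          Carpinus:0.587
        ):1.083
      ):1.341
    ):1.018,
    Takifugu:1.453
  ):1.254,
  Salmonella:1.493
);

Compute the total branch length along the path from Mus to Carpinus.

The path runs Mus → … → MRCA → … → Carpinus; the MRCA is the node subtending (((Mus,Cuon),Ailuropoda),(((Lynx,Lutra),Salamandra),(Pan,Carpinus))).
Branch lengths along that path: 1.898 + 1.366 + 0.969 + 1.341 + 1.083 + 0.587 = 7.244.

7.244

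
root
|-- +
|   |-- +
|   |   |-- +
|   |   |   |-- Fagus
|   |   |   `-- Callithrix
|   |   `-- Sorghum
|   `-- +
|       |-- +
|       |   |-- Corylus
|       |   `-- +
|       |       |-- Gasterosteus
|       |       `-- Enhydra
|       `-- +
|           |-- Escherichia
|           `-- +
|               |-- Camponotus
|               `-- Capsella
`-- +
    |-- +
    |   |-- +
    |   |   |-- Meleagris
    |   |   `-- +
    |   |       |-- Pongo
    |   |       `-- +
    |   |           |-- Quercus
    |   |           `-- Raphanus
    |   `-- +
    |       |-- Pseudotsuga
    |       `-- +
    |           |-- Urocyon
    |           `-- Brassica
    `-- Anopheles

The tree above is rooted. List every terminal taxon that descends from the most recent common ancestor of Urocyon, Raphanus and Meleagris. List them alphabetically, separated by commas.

Brassica, Meleagris, Pongo, Pseudotsuga, Quercus, Raphanus, Urocyon

Tracing Urocyon: it sits inside (Urocyon,Brassica).
Tracing Raphanus: it sits inside (Quercus,Raphanus).
Tracing Meleagris: it sits inside (Meleagris,(Pongo,(Quercus,Raphanus))).
The smallest clade enclosing all 3 is ((Meleagris,(Pongo,(Quercus,Raphanus))),(Pseudotsuga,(Urocyon,Brassica))); the answer is its 7 terminal taxa in alphabetical order.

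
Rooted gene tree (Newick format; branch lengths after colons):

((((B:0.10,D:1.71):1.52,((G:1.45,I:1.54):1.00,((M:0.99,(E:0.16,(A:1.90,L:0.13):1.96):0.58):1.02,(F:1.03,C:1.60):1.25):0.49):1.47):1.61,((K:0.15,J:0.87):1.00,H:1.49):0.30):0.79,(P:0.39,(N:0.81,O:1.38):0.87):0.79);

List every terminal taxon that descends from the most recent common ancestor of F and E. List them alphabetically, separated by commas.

A, C, E, F, L, M

Tracing F: it sits inside (F,C).
Tracing E: it sits inside (E,(A,L)).
The smallest clade enclosing both is ((M,(E,(A,L))),(F,C)); the answer is its 6 terminal taxa in alphabetical order.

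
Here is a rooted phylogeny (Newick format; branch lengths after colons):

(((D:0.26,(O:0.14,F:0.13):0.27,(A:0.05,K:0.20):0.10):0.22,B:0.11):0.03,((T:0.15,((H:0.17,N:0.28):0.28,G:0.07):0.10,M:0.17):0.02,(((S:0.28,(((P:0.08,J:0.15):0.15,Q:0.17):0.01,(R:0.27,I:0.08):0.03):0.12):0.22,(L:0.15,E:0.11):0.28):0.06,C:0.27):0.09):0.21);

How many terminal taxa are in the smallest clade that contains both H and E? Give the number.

14

The MRCA of H and E is the node subtending ((T,((H,N),G),M),(((S,(((P,J),Q),(R,I))),(L,E)),C)).
That clade contains 14 terminal taxa: C, E, G, H, I, J, L, M, N, P, Q, R, S, T.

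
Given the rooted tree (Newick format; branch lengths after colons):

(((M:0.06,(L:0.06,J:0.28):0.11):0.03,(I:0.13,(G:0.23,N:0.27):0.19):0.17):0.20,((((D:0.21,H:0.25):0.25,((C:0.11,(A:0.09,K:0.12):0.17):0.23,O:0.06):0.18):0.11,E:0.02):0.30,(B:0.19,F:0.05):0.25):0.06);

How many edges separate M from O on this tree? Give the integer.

8

The MRCA of M and O is the root of the tree.
From M up to that node: 3 branches. From O up to the same node: 5 branches. Total: 3 + 5 = 8.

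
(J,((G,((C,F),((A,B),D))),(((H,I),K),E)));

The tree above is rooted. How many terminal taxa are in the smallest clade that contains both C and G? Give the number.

The MRCA of C and G is the node subtending (G,((C,F),((A,B),D))).
That clade contains 6 terminal taxa: A, B, C, D, F, G.

6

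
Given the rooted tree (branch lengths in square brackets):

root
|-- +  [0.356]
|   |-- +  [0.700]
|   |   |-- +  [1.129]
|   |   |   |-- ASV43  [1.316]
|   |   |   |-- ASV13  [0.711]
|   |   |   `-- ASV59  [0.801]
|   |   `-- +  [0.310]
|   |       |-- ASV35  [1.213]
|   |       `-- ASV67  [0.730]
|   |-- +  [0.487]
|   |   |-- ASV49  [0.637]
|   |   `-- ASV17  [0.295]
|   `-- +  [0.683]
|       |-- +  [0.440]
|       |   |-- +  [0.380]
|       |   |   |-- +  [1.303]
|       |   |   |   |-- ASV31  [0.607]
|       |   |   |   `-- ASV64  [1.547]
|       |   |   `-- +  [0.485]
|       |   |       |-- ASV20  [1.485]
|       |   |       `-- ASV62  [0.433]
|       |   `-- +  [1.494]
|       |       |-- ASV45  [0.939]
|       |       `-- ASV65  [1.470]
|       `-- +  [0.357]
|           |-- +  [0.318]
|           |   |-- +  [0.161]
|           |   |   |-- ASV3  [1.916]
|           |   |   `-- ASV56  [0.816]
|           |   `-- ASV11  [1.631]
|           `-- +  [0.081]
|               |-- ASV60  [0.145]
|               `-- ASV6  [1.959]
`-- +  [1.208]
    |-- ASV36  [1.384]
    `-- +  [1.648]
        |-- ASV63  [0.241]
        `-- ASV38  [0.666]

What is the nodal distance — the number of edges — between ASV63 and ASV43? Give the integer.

7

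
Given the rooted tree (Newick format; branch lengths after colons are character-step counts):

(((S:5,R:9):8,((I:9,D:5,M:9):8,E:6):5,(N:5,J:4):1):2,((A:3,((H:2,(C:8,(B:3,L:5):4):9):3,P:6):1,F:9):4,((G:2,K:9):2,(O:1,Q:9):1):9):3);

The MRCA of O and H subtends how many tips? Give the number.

The MRCA of O and H is the node subtending ((A,((H,(C,(B,L))),P),F),((G,K),(O,Q))).
That clade contains 11 terminal taxa: A, B, C, F, G, H, K, L, O, P, Q.

11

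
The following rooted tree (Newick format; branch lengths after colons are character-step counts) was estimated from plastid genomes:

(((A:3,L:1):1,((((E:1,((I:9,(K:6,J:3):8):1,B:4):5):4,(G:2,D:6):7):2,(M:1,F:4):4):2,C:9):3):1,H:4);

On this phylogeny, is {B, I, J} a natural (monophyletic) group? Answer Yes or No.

No

The MRCA of the listed taxa subtends ((I,(K,J)),B).
That clade also contains K, which is not in the proposed group, so the group is not monophyletic.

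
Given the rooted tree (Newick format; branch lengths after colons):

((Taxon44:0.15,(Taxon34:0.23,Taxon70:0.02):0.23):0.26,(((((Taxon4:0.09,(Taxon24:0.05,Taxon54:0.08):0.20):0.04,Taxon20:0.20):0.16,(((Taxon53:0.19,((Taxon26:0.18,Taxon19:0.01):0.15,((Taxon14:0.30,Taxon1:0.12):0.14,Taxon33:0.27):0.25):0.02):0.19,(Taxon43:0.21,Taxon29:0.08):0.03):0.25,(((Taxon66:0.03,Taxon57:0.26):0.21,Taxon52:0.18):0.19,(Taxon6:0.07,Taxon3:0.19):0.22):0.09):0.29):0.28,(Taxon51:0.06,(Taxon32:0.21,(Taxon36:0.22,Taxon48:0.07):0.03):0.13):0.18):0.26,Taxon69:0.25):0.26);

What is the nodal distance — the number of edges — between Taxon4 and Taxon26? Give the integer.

The MRCA of Taxon4 and Taxon26 is the node subtending (((Taxon4,(Taxon24,Taxon54)),Taxon20),(((Taxon53,((Taxon26,Taxon19),((Taxon14,Taxon1),Taxon33))),(Taxon43,Taxon29)),(((Taxon66,Taxon57),Taxon52),(Taxon6,Taxon3)))).
From Taxon4 up to that node: 3 branches. From Taxon26 up to the same node: 6 branches. Total: 3 + 6 = 9.

9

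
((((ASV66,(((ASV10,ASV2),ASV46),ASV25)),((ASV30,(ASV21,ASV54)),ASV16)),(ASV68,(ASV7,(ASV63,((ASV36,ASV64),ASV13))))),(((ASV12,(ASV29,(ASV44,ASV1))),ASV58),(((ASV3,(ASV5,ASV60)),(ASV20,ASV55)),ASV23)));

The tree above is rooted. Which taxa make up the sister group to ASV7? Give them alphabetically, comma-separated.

ASV7 attaches to the tree at the node subtending (ASV7,(ASV63,((ASV36,ASV64),ASV13))).
The other lineage descending from that same node — the sister group — is (ASV63,((ASV36,ASV64),ASV13)); its 4 tips in alphabetical order are the answer.

ASV13, ASV36, ASV63, ASV64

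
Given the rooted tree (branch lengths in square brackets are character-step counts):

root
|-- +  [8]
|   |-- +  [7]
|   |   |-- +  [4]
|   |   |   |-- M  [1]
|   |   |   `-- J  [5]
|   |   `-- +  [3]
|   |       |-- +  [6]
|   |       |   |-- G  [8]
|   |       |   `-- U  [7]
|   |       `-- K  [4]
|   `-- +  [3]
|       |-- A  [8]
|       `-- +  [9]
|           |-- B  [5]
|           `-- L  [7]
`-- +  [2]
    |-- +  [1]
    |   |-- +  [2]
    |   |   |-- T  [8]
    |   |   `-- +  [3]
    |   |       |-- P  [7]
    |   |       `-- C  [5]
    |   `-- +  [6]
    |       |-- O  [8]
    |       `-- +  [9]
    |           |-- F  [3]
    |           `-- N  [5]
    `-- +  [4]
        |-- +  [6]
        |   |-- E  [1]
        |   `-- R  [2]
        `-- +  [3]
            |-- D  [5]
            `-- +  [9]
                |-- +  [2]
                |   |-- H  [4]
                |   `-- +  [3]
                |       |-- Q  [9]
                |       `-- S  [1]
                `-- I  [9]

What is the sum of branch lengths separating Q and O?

The path runs Q → … → MRCA → … → O; the MRCA is the node subtending (((T,(P,C)),(O,(F,N))),((E,R),(D,((H,(Q,S)),I)))).
Branch lengths along that path: 9 + 3 + 2 + 9 + 3 + 4 + 1 + 6 + 8 = 45.

45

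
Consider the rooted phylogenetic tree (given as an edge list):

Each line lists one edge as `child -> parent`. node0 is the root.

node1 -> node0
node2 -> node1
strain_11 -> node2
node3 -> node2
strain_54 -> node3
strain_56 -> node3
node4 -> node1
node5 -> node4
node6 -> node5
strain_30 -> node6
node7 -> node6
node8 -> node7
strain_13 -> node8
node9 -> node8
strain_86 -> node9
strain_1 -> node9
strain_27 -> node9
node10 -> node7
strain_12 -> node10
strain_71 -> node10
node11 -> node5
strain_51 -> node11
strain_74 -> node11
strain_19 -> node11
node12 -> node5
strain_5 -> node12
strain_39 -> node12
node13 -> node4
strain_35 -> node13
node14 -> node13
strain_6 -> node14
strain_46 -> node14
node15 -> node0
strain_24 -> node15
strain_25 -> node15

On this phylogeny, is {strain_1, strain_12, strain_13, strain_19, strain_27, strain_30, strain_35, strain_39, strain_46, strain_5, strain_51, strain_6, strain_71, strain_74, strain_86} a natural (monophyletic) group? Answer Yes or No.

The most recent common ancestor of these taxa subtends (((strain_30,((strain_13,(strain_86,strain_1,strain_27)),(strain_12,strain_71))),(strain_51,strain_74,strain_19),(strain_5,strain_39)),(strain_35,(strain_6,strain_46))).
That clade has exactly 15 tips — every listed taxon and nothing else — so the group is monophyletic.

Yes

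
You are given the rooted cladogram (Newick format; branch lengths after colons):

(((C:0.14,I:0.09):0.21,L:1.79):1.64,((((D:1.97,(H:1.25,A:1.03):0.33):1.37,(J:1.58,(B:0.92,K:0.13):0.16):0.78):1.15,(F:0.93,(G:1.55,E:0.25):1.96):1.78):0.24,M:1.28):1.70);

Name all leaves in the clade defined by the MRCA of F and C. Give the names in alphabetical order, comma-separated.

A, B, C, D, E, F, G, H, I, J, K, L, M

Tracing F: it sits inside (F,(G,E)).
Tracing C: it sits inside (C,I).
The smallest clade enclosing both is the whole tree (their MRCA is the root), so the answer is all 13 tips in alphabetical order.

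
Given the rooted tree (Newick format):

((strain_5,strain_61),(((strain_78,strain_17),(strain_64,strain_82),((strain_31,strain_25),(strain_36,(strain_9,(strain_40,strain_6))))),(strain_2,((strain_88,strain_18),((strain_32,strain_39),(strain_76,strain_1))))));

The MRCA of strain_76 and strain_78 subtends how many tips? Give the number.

The MRCA of strain_76 and strain_78 is the node subtending (((strain_78,strain_17),(strain_64,strain_82),((strain_31,strain_25),(strain_36,(strain_9,(strain_40,strain_6))))),(strain_2,((strain_88,strain_18),((strain_32,strain_39),(strain_76,strain_1))))).
That clade contains 17 terminal taxa: strain_1, strain_17, strain_18, strain_2, strain_25, strain_31, strain_32, strain_36, strain_39, strain_40, strain_6, strain_64, strain_76, strain_78, strain_82, strain_88, strain_9.

17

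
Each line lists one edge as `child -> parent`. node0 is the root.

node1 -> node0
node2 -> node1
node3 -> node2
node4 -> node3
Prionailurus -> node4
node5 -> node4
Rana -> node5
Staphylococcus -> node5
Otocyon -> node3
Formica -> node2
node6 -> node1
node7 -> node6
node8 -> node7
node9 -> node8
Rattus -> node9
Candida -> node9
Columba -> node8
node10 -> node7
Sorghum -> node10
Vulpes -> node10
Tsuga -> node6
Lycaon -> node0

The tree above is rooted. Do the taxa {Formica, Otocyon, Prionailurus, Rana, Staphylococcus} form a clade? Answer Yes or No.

The most recent common ancestor of these taxa subtends (((Prionailurus,(Rana,Staphylococcus)),Otocyon),Formica).
That clade has exactly 5 tips — every listed taxon and nothing else — so the group is monophyletic.

Yes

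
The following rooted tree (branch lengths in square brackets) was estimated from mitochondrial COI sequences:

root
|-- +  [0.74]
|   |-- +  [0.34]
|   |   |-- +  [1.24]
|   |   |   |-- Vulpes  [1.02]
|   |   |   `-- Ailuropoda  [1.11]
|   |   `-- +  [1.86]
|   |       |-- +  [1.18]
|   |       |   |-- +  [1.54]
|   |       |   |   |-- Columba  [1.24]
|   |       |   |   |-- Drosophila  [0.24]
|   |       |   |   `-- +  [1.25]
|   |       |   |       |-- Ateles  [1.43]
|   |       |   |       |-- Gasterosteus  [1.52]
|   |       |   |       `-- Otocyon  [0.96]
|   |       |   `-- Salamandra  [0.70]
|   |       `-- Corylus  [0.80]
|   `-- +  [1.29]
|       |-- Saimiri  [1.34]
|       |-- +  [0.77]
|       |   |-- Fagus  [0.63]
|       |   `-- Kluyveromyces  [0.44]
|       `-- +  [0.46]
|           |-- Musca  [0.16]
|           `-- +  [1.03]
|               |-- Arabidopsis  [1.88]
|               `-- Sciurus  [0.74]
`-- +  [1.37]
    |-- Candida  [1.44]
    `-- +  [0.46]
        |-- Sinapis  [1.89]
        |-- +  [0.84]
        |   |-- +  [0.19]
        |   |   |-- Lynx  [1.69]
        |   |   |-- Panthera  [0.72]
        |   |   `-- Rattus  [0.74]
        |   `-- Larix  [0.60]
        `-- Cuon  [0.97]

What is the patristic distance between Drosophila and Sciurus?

The path runs Drosophila → … → MRCA → … → Sciurus; the MRCA is the node subtending (((Vulpes,Ailuropoda),(((Columba,Drosophila,(Ateles,Gasterosteus,Otocyon)),Salamandra),Corylus)),(Saimiri,(Fagus,Kluyveromyces),(Musca,(Arabidopsis,Sciurus)))).
Branch lengths along that path: 0.24 + 1.54 + 1.18 + 1.86 + 0.34 + 1.29 + 0.46 + 1.03 + 0.74 = 8.68.

8.68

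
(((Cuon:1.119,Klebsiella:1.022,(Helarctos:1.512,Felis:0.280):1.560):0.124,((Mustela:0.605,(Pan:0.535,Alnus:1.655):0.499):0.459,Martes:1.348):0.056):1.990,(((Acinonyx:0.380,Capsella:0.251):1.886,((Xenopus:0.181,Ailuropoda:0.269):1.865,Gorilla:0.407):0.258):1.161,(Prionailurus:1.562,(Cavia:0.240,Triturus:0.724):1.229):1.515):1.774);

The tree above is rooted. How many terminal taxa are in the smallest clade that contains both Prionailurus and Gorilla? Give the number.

The MRCA of Prionailurus and Gorilla is the node subtending (((Acinonyx,Capsella),((Xenopus,Ailuropoda),Gorilla)),(Prionailurus,(Cavia,Triturus))).
That clade contains 8 terminal taxa: Acinonyx, Ailuropoda, Capsella, Cavia, Gorilla, Prionailurus, Triturus, Xenopus.

8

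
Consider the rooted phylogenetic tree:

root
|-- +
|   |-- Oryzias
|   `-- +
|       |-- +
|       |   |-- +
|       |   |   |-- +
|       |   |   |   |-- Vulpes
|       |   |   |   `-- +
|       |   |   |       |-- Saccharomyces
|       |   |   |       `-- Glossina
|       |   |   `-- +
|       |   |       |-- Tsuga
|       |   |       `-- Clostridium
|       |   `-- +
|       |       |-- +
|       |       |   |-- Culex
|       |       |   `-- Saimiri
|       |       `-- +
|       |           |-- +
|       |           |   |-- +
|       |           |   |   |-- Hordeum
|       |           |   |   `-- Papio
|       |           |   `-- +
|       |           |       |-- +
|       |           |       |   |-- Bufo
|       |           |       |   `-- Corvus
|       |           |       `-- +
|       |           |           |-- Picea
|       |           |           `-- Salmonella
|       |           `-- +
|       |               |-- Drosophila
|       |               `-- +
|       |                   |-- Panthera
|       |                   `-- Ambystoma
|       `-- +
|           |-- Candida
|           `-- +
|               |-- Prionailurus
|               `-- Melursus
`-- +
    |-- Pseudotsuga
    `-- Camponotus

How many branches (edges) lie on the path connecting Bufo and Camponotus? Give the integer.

11

The MRCA of Bufo and Camponotus is the root of the tree.
From Bufo up to that node: 9 branches. From Camponotus up to the same node: 2 branches. Total: 9 + 2 = 11.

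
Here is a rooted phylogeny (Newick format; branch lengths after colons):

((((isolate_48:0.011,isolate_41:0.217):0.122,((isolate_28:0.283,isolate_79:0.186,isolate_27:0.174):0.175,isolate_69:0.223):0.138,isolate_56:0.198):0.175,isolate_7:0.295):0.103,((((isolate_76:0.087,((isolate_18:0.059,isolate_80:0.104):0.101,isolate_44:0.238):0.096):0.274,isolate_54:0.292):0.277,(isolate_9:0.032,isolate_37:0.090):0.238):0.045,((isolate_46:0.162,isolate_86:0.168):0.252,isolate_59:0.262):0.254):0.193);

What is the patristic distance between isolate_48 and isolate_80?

1.501

The path runs isolate_48 → … → MRCA → … → isolate_80; the MRCA is the root of the tree.
Branch lengths along that path: 0.011 + 0.122 + 0.175 + 0.103 + 0.193 + 0.045 + 0.277 + 0.274 + 0.096 + 0.101 + 0.104 = 1.501.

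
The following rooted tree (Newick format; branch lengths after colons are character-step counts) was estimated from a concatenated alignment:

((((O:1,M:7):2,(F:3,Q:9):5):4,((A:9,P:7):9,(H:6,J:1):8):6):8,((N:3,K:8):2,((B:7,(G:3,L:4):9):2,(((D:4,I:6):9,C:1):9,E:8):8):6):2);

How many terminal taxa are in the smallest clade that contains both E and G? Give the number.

7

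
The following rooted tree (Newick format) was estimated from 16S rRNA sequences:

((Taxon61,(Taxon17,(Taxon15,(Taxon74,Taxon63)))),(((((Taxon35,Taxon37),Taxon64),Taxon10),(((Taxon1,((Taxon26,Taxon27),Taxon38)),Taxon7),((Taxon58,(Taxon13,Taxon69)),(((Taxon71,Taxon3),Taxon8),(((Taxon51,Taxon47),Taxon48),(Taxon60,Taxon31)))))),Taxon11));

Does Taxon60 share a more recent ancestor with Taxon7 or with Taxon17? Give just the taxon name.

The MRCA of Taxon60 and Taxon7 subtends (((Taxon1,((Taxon26,Taxon27),Taxon38)),Taxon7),((Taxon58,(Taxon13,Taxon69)),(((Taxon71,Taxon3),Taxon8),(((Taxon51,Taxon47),Taxon48),(Taxon60,Taxon31))))) (16 taxa).
The MRCA of Taxon60 and Taxon17 is the root, subtending the entire tree (26 taxa).
The first is nested inside the second, so Taxon60 shares a more recent common ancestor with Taxon7.

Taxon7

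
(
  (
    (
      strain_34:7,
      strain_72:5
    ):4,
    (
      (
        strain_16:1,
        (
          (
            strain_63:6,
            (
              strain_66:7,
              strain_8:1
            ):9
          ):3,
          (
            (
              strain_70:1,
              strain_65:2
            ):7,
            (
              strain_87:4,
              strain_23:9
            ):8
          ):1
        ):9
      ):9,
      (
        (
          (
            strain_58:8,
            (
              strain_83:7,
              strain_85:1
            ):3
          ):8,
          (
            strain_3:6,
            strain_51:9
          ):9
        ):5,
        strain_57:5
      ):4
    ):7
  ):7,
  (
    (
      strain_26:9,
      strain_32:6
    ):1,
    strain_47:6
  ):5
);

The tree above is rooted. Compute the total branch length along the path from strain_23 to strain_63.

27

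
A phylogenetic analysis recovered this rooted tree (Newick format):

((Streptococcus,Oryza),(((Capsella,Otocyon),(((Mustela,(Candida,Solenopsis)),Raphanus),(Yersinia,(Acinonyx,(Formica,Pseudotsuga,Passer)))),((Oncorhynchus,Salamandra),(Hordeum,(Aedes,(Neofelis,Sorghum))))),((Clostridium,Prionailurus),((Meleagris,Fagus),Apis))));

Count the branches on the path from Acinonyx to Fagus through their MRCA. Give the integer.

9

The MRCA of Acinonyx and Fagus is the node subtending (((Capsella,Otocyon),(((Mustela,(Candida,Solenopsis)),Raphanus),(Yersinia,(Acinonyx,(Formica,Pseudotsuga,Passer)))),((Oncorhynchus,Salamandra),(Hordeum,(Aedes,(Neofelis,Sorghum))))),((Clostridium,Prionailurus),((Meleagris,Fagus),Apis))).
From Acinonyx up to that node: 5 branches. From Fagus up to the same node: 4 branches. Total: 5 + 4 = 9.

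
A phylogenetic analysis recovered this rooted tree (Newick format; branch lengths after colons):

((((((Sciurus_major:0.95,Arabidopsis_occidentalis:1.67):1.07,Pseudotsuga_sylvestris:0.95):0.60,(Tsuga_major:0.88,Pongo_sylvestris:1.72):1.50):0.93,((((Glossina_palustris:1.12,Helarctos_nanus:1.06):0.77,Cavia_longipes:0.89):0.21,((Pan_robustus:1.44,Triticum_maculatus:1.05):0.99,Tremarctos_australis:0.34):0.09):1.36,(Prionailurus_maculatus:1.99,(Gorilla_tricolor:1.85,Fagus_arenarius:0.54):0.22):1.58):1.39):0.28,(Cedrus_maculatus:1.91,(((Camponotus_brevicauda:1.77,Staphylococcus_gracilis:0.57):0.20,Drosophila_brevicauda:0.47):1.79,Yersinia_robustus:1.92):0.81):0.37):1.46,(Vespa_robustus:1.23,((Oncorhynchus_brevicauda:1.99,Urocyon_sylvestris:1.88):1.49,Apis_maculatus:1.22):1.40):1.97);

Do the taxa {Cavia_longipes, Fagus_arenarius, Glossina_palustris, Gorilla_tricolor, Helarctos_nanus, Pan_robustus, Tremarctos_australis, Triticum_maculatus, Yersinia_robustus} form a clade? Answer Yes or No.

The MRCA of the listed taxa subtends (((((Sciurus_major,Arabidopsis_occidentalis),Pseudotsuga_sylvestris),(Tsuga_major,Pongo_sylvestris)),((((Glossina_palustris,Helarctos_nanus),Cavia_longipes),((Pan_robustus,Triticum_maculatus),Tremarctos_australis)),(Prionailurus_maculatus,(Gorilla_tricolor,Fagus_arenarius)))),(Cedrus_maculatus,(((Camponotus_brevicauda,Staphylococcus_gracilis),Drosophila_brevicauda),Yersinia_robustus))).
That clade also contains Arabidopsis_occidentalis, Camponotus_brevicauda, Cedrus_maculatus, Drosophila_brevicauda, Pongo_sylvestris, Prionailurus_maculatus, Pseudotsuga_sylvestris, Sciurus_major, Staphylococcus_gracilis, Tsuga_major, which are not in the proposed group, so the group is not monophyletic.

No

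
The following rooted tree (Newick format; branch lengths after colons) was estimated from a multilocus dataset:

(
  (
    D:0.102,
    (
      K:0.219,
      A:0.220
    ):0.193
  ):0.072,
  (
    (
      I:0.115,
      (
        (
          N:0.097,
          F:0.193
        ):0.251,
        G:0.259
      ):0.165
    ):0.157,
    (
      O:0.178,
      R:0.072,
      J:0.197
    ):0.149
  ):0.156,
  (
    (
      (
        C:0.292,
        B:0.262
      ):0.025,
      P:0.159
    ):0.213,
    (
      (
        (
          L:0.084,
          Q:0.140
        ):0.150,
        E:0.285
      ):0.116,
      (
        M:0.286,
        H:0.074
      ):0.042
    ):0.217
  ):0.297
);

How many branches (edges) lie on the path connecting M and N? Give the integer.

The MRCA of M and N is the root of the tree.
From M up to that node: 4 branches. From N up to the same node: 5 branches. Total: 4 + 5 = 9.

9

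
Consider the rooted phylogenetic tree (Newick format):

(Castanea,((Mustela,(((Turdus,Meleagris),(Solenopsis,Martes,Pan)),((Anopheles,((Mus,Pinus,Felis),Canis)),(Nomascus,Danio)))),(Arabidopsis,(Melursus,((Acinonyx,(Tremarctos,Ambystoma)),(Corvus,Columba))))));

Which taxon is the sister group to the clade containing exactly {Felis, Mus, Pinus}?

Canis

The clade containing exactly {Felis, Mus, Pinus} attaches to the tree at the node subtending ((Mus,Pinus,Felis),Canis).
The other lineage descending from that same node — the sister group — is the single tip Canis.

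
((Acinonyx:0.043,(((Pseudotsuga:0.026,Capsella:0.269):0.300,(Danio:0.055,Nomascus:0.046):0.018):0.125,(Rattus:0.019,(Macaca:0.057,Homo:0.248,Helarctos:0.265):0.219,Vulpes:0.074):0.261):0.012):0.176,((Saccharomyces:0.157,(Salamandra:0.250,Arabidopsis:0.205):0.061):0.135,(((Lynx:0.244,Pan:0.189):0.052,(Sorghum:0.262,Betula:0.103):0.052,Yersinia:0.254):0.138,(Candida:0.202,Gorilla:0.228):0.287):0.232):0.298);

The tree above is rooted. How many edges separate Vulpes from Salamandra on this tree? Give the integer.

8

The MRCA of Vulpes and Salamandra is the root of the tree.
From Vulpes up to that node: 4 branches. From Salamandra up to the same node: 4 branches. Total: 4 + 4 = 8.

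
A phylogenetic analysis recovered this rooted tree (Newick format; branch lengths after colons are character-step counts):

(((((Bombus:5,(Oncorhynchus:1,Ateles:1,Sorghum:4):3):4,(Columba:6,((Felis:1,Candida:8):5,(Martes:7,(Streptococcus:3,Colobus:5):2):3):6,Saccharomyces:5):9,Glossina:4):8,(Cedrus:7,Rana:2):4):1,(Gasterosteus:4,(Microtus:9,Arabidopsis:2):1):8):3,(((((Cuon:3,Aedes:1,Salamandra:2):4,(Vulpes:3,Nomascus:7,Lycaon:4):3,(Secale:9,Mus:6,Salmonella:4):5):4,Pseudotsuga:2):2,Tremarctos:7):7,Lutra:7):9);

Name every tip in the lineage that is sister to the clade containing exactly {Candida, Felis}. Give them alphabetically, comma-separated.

Colobus, Martes, Streptococcus

The clade containing exactly {Candida, Felis} attaches to the tree at the node subtending ((Felis,Candida),(Martes,(Streptococcus,Colobus))).
The other lineage descending from that same node — the sister group — is (Martes,(Streptococcus,Colobus)); its 3 tips in alphabetical order are the answer.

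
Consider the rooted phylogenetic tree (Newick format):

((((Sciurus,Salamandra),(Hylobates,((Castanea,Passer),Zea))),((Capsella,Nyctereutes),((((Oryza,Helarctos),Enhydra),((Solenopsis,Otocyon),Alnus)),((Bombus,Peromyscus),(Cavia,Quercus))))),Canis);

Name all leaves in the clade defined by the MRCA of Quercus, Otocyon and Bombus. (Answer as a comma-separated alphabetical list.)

Tracing Quercus: it sits inside (Cavia,Quercus).
Tracing Otocyon: it sits inside (Solenopsis,Otocyon).
Tracing Bombus: it sits inside (Bombus,Peromyscus).
The smallest clade enclosing all 3 is ((((Oryza,Helarctos),Enhydra),((Solenopsis,Otocyon),Alnus)),((Bombus,Peromyscus),(Cavia,Quercus))); the answer is its 10 terminal taxa in alphabetical order.

Alnus, Bombus, Cavia, Enhydra, Helarctos, Oryza, Otocyon, Peromyscus, Quercus, Solenopsis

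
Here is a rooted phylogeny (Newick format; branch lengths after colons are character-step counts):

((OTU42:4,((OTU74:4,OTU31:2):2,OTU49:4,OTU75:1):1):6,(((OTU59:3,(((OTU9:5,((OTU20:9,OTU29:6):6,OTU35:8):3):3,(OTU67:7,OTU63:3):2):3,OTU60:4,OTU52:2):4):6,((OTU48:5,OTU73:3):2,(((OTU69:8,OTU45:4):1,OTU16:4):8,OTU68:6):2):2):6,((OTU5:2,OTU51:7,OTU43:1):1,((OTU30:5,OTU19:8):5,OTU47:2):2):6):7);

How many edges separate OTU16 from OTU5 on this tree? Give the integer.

8

The MRCA of OTU16 and OTU5 is the node subtending (((OTU59,(((OTU9,((OTU20,OTU29),OTU35)),(OTU67,OTU63)),OTU60,OTU52)),((OTU48,OTU73),(((OTU69,OTU45),OTU16),OTU68))),((OTU5,OTU51,OTU43),((OTU30,OTU19),OTU47))).
From OTU16 up to that node: 5 branches. From OTU5 up to the same node: 3 branches. Total: 5 + 3 = 8.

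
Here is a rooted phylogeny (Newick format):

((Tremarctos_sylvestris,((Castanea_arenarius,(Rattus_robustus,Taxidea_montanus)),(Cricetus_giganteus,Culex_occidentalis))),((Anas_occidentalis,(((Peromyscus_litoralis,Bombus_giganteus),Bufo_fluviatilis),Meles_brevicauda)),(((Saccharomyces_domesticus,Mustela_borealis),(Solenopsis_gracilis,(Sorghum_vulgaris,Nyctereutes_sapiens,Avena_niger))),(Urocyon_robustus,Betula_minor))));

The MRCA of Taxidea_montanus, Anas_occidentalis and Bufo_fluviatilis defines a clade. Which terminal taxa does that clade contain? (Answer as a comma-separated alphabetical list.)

Tracing Taxidea_montanus: it sits inside (Rattus_robustus,Taxidea_montanus).
Tracing Anas_occidentalis: it sits inside (Anas_occidentalis,(((Peromyscus_litoralis,Bombus_giganteus),Bufo_fluviatilis),Meles_brevicauda)).
Tracing Bufo_fluviatilis: it sits inside ((Peromyscus_litoralis,Bombus_giganteus),Bufo_fluviatilis).
The smallest clade enclosing all 3 is the whole tree (their MRCA is the root), so the answer is all 19 tips in alphabetical order.

Anas_occidentalis, Avena_niger, Betula_minor, Bombus_giganteus, Bufo_fluviatilis, Castanea_arenarius, Cricetus_giganteus, Culex_occidentalis, Meles_brevicauda, Mustela_borealis, Nyctereutes_sapiens, Peromyscus_litoralis, Rattus_robustus, Saccharomyces_domesticus, Solenopsis_gracilis, Sorghum_vulgaris, Taxidea_montanus, Tremarctos_sylvestris, Urocyon_robustus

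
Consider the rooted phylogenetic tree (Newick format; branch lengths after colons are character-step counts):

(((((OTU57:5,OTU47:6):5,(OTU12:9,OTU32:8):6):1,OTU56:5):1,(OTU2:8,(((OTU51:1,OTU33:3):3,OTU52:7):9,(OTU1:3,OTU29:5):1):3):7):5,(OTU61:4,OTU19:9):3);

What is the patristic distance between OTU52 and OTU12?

The path runs OTU52 → … → MRCA → … → OTU12; the MRCA is the node subtending ((((OTU57,OTU47),(OTU12,OTU32)),OTU56),(OTU2,(((OTU51,OTU33),OTU52),(OTU1,OTU29)))).
Branch lengths along that path: 7 + 9 + 3 + 7 + 1 + 1 + 6 + 9 = 43.

43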